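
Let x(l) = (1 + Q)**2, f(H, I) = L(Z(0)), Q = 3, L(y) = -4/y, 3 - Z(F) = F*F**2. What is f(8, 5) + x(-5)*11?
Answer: 524/3 ≈ 174.67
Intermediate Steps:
Z(F) = 3 - F**3 (Z(F) = 3 - F*F**2 = 3 - F**3)
f(H, I) = -4/3 (f(H, I) = -4/(3 - 1*0**3) = -4/(3 - 1*0) = -4/(3 + 0) = -4/3)
x(l) = 16 (x(l) = (1 + 3)**2 = 4**2 = 16)
f(8, 5) + x(-5)*11 = -4/3 + 16*11 = -4/3 + 176 = 524/3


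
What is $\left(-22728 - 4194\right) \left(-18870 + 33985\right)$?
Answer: $-406926030$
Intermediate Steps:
$\left(-22728 - 4194\right) \left(-18870 + 33985\right) = \left(-26922\right) 15115 = -406926030$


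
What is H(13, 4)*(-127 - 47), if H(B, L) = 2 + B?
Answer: -2610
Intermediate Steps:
H(13, 4)*(-127 - 47) = (2 + 13)*(-127 - 47) = 15*(-174) = -2610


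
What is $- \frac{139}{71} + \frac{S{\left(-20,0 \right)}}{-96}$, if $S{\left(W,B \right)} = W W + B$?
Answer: $- \frac{2609}{426} \approx -6.1244$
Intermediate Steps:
$S{\left(W,B \right)} = B + W^{2}$ ($S{\left(W,B \right)} = W^{2} + B = B + W^{2}$)
$- \frac{139}{71} + \frac{S{\left(-20,0 \right)}}{-96} = - \frac{139}{71} + \frac{0 + \left(-20\right)^{2}}{-96} = \left(-139\right) \frac{1}{71} + \left(0 + 400\right) \left(- \frac{1}{96}\right) = - \frac{139}{71} + 400 \left(- \frac{1}{96}\right) = - \frac{139}{71} - \frac{25}{6} = - \frac{2609}{426}$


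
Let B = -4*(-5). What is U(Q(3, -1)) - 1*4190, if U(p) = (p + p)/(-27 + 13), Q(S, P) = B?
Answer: -29350/7 ≈ -4192.9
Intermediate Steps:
B = 20
Q(S, P) = 20
U(p) = -p/7 (U(p) = (2*p)/(-14) = (2*p)*(-1/14) = -p/7)
U(Q(3, -1)) - 1*4190 = -⅐*20 - 1*4190 = -20/7 - 4190 = -29350/7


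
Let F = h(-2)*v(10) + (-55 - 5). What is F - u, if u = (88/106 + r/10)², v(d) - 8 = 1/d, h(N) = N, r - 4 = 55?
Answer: -34128069/280900 ≈ -121.50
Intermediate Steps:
r = 59 (r = 4 + 55 = 59)
v(d) = 8 + 1/d
u = 12723489/280900 (u = (88/106 + 59/10)² = (88*(1/106) + 59*(⅒))² = (44/53 + 59/10)² = (3567/530)² = 12723489/280900 ≈ 45.295)
F = -381/5 (F = -2*(8 + 1/10) + (-55 - 5) = -2*(8 + ⅒) - 60 = -2*81/10 - 60 = -81/5 - 60 = -381/5 ≈ -76.200)
F - u = -381/5 - 1*12723489/280900 = -381/5 - 12723489/280900 = -34128069/280900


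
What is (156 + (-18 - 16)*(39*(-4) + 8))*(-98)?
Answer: -508424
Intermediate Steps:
(156 + (-18 - 16)*(39*(-4) + 8))*(-98) = (156 - 34*(-156 + 8))*(-98) = (156 - 34*(-148))*(-98) = (156 + 5032)*(-98) = 5188*(-98) = -508424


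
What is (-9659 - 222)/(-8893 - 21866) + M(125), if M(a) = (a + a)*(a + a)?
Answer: 1922447381/30759 ≈ 62500.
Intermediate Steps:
M(a) = 4*a² (M(a) = (2*a)*(2*a) = 4*a²)
(-9659 - 222)/(-8893 - 21866) + M(125) = (-9659 - 222)/(-8893 - 21866) + 4*125² = -9881/(-30759) + 4*15625 = -9881*(-1/30759) + 62500 = 9881/30759 + 62500 = 1922447381/30759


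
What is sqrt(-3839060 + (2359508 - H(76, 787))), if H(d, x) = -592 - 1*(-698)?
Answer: I*sqrt(1479658) ≈ 1216.4*I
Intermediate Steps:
H(d, x) = 106 (H(d, x) = -592 + 698 = 106)
sqrt(-3839060 + (2359508 - H(76, 787))) = sqrt(-3839060 + (2359508 - 1*106)) = sqrt(-3839060 + (2359508 - 106)) = sqrt(-3839060 + 2359402) = sqrt(-1479658) = I*sqrt(1479658)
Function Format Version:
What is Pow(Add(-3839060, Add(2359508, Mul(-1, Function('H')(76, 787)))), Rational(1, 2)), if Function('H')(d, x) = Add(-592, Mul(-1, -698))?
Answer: Mul(I, Pow(1479658, Rational(1, 2))) ≈ Mul(1216.4, I)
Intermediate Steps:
Function('H')(d, x) = 106 (Function('H')(d, x) = Add(-592, 698) = 106)
Pow(Add(-3839060, Add(2359508, Mul(-1, Function('H')(76, 787)))), Rational(1, 2)) = Pow(Add(-3839060, Add(2359508, Mul(-1, 106))), Rational(1, 2)) = Pow(Add(-3839060, Add(2359508, -106)), Rational(1, 2)) = Pow(Add(-3839060, 2359402), Rational(1, 2)) = Pow(-1479658, Rational(1, 2)) = Mul(I, Pow(1479658, Rational(1, 2)))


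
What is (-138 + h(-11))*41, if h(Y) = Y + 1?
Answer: -6068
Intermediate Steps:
h(Y) = 1 + Y
(-138 + h(-11))*41 = (-138 + (1 - 11))*41 = (-138 - 10)*41 = -148*41 = -6068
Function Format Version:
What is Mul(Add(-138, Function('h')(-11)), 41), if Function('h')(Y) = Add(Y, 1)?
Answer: -6068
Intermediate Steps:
Function('h')(Y) = Add(1, Y)
Mul(Add(-138, Function('h')(-11)), 41) = Mul(Add(-138, Add(1, -11)), 41) = Mul(Add(-138, -10), 41) = Mul(-148, 41) = -6068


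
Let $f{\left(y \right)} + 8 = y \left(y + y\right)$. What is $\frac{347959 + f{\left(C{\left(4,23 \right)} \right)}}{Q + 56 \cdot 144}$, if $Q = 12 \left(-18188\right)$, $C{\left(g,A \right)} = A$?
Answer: $- \frac{349009}{210192} \approx -1.6604$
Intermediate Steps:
$Q = -218256$
$f{\left(y \right)} = -8 + 2 y^{2}$ ($f{\left(y \right)} = -8 + y \left(y + y\right) = -8 + y 2 y = -8 + 2 y^{2}$)
$\frac{347959 + f{\left(C{\left(4,23 \right)} \right)}}{Q + 56 \cdot 144} = \frac{347959 - \left(8 - 2 \cdot 23^{2}\right)}{-218256 + 56 \cdot 144} = \frac{347959 + \left(-8 + 2 \cdot 529\right)}{-218256 + 8064} = \frac{347959 + \left(-8 + 1058\right)}{-210192} = \left(347959 + 1050\right) \left(- \frac{1}{210192}\right) = 349009 \left(- \frac{1}{210192}\right) = - \frac{349009}{210192}$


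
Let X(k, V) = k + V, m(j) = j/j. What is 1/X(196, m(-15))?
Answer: 1/197 ≈ 0.0050761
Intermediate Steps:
m(j) = 1
X(k, V) = V + k
1/X(196, m(-15)) = 1/(1 + 196) = 1/197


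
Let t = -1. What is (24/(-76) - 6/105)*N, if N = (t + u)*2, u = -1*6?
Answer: 496/95 ≈ 5.2211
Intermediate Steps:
u = -6
N = -14 (N = (-1 - 6)*2 = -7*2 = -14)
(24/(-76) - 6/105)*N = (24/(-76) - 6/105)*(-14) = (24*(-1/76) - 6*1/105)*(-14) = (-6/19 - 2/35)*(-14) = -248/665*(-14) = 496/95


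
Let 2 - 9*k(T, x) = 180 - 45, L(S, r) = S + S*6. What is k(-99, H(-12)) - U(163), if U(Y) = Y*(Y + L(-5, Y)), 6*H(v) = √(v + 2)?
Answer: -187909/9 ≈ -20879.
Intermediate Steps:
H(v) = √(2 + v)/6 (H(v) = √(v + 2)/6 = √(2 + v)/6)
L(S, r) = 7*S (L(S, r) = S + 6*S = 7*S)
k(T, x) = -133/9 (k(T, x) = 2/9 - (180 - 45)/9 = 2/9 - ⅑*135 = 2/9 - 15 = -133/9)
U(Y) = Y*(-35 + Y) (U(Y) = Y*(Y + 7*(-5)) = Y*(Y - 35) = Y*(-35 + Y))
k(-99, H(-12)) - U(163) = -133/9 - 163*(-35 + 163) = -133/9 - 163*128 = -133/9 - 1*20864 = -133/9 - 20864 = -187909/9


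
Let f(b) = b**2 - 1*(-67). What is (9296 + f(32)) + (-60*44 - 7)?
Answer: 7740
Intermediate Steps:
f(b) = 67 + b**2 (f(b) = b**2 + 67 = 67 + b**2)
(9296 + f(32)) + (-60*44 - 7) = (9296 + (67 + 32**2)) + (-60*44 - 7) = (9296 + (67 + 1024)) + (-2640 - 7) = (9296 + 1091) - 2647 = 10387 - 2647 = 7740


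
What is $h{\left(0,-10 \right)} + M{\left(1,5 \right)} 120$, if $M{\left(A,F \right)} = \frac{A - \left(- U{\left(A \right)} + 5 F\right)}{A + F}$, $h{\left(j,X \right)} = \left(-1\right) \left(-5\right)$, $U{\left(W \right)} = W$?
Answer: $-455$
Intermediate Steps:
$h{\left(j,X \right)} = 5$
$M{\left(A,F \right)} = \frac{- 5 F + 2 A}{A + F}$ ($M{\left(A,F \right)} = \frac{A + \left(- 5 F + A\right)}{A + F} = \frac{A + \left(A - 5 F\right)}{A + F} = \frac{- 5 F + 2 A}{A + F}$)
$h{\left(0,-10 \right)} + M{\left(1,5 \right)} 120 = 5 + \frac{\left(-5\right) 5 + 2 \cdot 1}{1 + 5} \cdot 120 = 5 + \frac{-25 + 2}{6} \cdot 120 = 5 + \frac{1}{6} \left(-23\right) 120 = 5 - 460 = -455$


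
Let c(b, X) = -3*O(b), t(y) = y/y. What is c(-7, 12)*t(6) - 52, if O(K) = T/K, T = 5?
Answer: -349/7 ≈ -49.857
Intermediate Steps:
O(K) = 5/K
t(y) = 1
c(b, X) = -15/b
c(-7, 12)*t(6) - 52 = -15/(-7)*1 - 52 = -15*(-⅐)*1 - 52 = (15/7)*1 - 52 = 15/7 - 52 = -349/7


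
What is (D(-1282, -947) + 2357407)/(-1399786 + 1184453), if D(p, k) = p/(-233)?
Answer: -549277113/50172589 ≈ -10.948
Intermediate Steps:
D(p, k) = -p/233 (D(p, k) = p*(-1/233) = -p/233)
(D(-1282, -947) + 2357407)/(-1399786 + 1184453) = (-1/233*(-1282) + 2357407)/(-1399786 + 1184453) = (1282/233 + 2357407)/(-215333) = (549277113/233)*(-1/215333) = -549277113/50172589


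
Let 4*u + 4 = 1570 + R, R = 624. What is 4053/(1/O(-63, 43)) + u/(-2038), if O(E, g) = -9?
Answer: -148681347/4076 ≈ -36477.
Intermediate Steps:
u = 1095/2 (u = -1 + (1570 + 624)/4 = -1 + (¼)*2194 = -1 + 1097/2 = 1095/2 ≈ 547.50)
4053/(1/O(-63, 43)) + u/(-2038) = 4053/(1/(-9)) + (1095/2)/(-2038) = 4053/(-⅑) + (1095/2)*(-1/2038) = 4053*(-9) - 1095/4076 = -36477 - 1095/4076 = -148681347/4076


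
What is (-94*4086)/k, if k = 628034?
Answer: -192042/314017 ≈ -0.61157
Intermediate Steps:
(-94*4086)/k = -94*4086/628034 = -384084*1/628034 = -192042/314017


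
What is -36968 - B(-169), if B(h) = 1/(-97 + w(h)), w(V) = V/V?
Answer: -3548927/96 ≈ -36968.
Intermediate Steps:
w(V) = 1
B(h) = -1/96 (B(h) = 1/(-97 + 1) = 1/(-96) = -1/96)
-36968 - B(-169) = -36968 - 1*(-1/96) = -36968 + 1/96 = -3548927/96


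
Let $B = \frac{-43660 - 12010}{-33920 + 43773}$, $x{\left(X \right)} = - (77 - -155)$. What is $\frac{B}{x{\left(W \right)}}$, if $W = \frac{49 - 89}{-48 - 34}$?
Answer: $\frac{27835}{1142948} \approx 0.024354$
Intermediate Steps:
$W = \frac{20}{41}$ ($W = - \frac{40}{-82} = \left(-40\right) \left(- \frac{1}{82}\right) = \frac{20}{41} \approx 0.4878$)
$x{\left(X \right)} = -232$ ($x{\left(X \right)} = - (77 + 155) = \left(-1\right) 232 = -232$)
$B = - \frac{55670}{9853} \approx -5.6501$
$\frac{B}{x{\left(W \right)}} = - \frac{55670}{9853 \left(-232\right)} = \left(- \frac{55670}{9853}\right) \left(- \frac{1}{232}\right) = \frac{27835}{1142948}$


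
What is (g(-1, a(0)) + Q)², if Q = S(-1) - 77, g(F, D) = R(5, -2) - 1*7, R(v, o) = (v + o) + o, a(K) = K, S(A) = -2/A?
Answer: 6561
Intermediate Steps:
R(v, o) = v + 2*o (R(v, o) = (o + v) + o = v + 2*o)
g(F, D) = -6 (g(F, D) = (5 + 2*(-2)) - 1*7 = (5 - 4) - 7 = 1 - 7 = -6)
Q = -75 (Q = -2/(-1) - 77 = -2*(-1) - 77 = 2 - 77 = -75)
(g(-1, a(0)) + Q)² = (-6 - 75)² = (-81)² = 6561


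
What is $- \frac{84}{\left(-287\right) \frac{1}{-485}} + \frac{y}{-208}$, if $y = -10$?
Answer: $- \frac{605075}{4264} \approx -141.9$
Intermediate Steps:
$- \frac{84}{\left(-287\right) \frac{1}{-485}} + \frac{y}{-208} = - \frac{84}{\left(-287\right) \frac{1}{-485}} - \frac{10}{-208} = - \frac{84}{\left(-287\right) \left(- \frac{1}{485}\right)} - - \frac{5}{104} = - \frac{84}{\frac{287}{485}} + \frac{5}{104} = \left(-84\right) \frac{485}{287} + \frac{5}{104} = - \frac{5820}{41} + \frac{5}{104} = - \frac{605075}{4264}$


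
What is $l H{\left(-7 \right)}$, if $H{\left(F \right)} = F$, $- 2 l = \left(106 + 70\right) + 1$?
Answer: $\frac{1239}{2} \approx 619.5$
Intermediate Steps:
$l = - \frac{177}{2}$ ($l = - \frac{\left(106 + 70\right) + 1}{2} = - \frac{176 + 1}{2} = \left(- \frac{1}{2}\right) 177 = - \frac{177}{2} \approx -88.5$)
$l H{\left(-7 \right)} = \left(- \frac{177}{2}\right) \left(-7\right) = \frac{1239}{2}$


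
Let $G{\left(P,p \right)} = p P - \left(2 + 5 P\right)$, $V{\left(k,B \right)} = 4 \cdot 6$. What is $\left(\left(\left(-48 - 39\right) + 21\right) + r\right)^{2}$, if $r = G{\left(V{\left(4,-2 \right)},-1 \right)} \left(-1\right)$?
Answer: $6400$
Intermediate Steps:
$V{\left(k,B \right)} = 24$
$G{\left(P,p \right)} = -2 - 5 P + P p$ ($G{\left(P,p \right)} = P p - \left(2 + 5 P\right) = -2 - 5 P + P p$)
$r = 146$ ($r = \left(-2 - 120 + 24 \left(-1\right)\right) \left(-1\right) = \left(-2 - 120 - 24\right) \left(-1\right) = \left(-146\right) \left(-1\right) = 146$)
$\left(\left(\left(-48 - 39\right) + 21\right) + r\right)^{2} = \left(\left(\left(-48 - 39\right) + 21\right) + 146\right)^{2} = \left(\left(-87 + 21\right) + 146\right)^{2} = \left(-66 + 146\right)^{2} = 80^{2} = 6400$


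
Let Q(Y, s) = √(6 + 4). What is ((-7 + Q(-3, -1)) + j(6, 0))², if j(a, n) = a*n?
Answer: (7 - √10)² ≈ 14.728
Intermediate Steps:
Q(Y, s) = √10
((-7 + Q(-3, -1)) + j(6, 0))² = ((-7 + √10) + 6*0)² = ((-7 + √10) + 0)² = (-7 + √10)²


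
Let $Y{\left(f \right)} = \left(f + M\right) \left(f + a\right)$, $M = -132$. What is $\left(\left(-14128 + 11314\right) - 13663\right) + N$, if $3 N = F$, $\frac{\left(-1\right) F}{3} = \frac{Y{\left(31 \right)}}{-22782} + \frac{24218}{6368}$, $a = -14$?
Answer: $- \frac{597744057371}{36268944} \approx -16481.0$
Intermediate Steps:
$Y{\left(f \right)} = \left(-132 + f\right) \left(-14 + f\right)$ ($Y{\left(f \right)} = \left(f - 132\right) \left(f - 14\right) = \left(-132 + f\right) \left(-14 + f\right)$)
$F = - \frac{140667083}{12089648}$ ($F = - 3 \left(\frac{1848 + 31^{2} - 4526}{-22782} + \frac{24218}{6368}\right) = - 3 \left(\left(1848 + 961 - 4526\right) \left(- \frac{1}{22782}\right) + 24218 \cdot \frac{1}{6368}\right) = - 3 \left(\left(-1717\right) \left(- \frac{1}{22782}\right) + \frac{12109}{3184}\right) = - 3 \left(\frac{1717}{22782} + \frac{12109}{3184}\right) = \left(-3\right) \frac{140667083}{36268944} = - \frac{140667083}{12089648} \approx -11.635$)
$N = - \frac{140667083}{36268944}$ ($N = \frac{1}{3} \left(- \frac{140667083}{12089648}\right) = - \frac{140667083}{36268944} \approx -3.8784$)
$\left(\left(-14128 + 11314\right) - 13663\right) + N = \left(\left(-14128 + 11314\right) - 13663\right) - \frac{140667083}{36268944} = \left(-2814 - 13663\right) - \frac{140667083}{36268944} = -16477 - \frac{140667083}{36268944} = - \frac{597744057371}{36268944}$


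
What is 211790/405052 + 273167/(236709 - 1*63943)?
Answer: 18404618853/8747401729 ≈ 2.1040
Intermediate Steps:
211790/405052 + 273167/(236709 - 1*63943) = 211790*(1/405052) + 273167/(236709 - 63943) = 105895/202526 + 273167/172766 = 18404618853/8747401729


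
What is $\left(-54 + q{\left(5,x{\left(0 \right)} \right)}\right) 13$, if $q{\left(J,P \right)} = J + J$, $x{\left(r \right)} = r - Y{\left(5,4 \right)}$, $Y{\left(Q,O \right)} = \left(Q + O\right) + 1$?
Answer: $-572$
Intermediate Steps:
$Y{\left(Q,O \right)} = 1 + O + Q$ ($Y{\left(Q,O \right)} = \left(O + Q\right) + 1 = 1 + O + Q$)
$x{\left(r \right)} = -10 + r$ ($x{\left(r \right)} = r - \left(1 + 4 + 5\right) = r - 10 = -10 + r$)
$q{\left(J,P \right)} = 2 J$
$\left(-54 + q{\left(5,x{\left(0 \right)} \right)}\right) 13 = \left(-54 + 2 \cdot 5\right) 13 = \left(-54 + 10\right) 13 = \left(-44\right) 13 = -572$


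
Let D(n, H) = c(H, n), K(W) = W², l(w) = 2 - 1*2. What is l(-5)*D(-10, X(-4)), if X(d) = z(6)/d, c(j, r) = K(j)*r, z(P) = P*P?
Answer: 0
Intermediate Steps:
z(P) = P²
l(w) = 0 (l(w) = 2 - 2 = 0)
c(j, r) = r*j² (c(j, r) = j²*r = r*j²)
X(d) = 36/d (X(d) = 6²/d = 36/d)
D(n, H) = n*H²
l(-5)*D(-10, X(-4)) = 0*(-10*(36/(-4))²) = 0*(-10*(36*(-¼))²) = 0*(-10*(-9)²) = 0*(-10*81) = 0*(-810) = 0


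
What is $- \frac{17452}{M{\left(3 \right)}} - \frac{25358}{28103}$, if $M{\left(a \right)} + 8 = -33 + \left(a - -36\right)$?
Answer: $\frac{245201420}{28103} \approx 8725.1$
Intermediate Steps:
$M{\left(a \right)} = -5 + a$ ($M{\left(a \right)} = -8 + \left(-33 + \left(a - -36\right)\right) = -8 + \left(-33 + \left(a + 36\right)\right) = -8 + \left(-33 + \left(36 + a\right)\right) = -8 + \left(3 + a\right) = -5 + a$)
$- \frac{17452}{M{\left(3 \right)}} - \frac{25358}{28103} = - \frac{17452}{-5 + 3} - \frac{25358}{28103} = - \frac{17452}{-2} - \frac{25358}{28103} = \left(-17452\right) \left(- \frac{1}{2}\right) - \frac{25358}{28103} = 8726 - \frac{25358}{28103} = \frac{245201420}{28103}$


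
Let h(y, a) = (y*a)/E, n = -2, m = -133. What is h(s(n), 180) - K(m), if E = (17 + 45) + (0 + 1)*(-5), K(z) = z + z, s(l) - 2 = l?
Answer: 266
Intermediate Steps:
s(l) = 2 + l
K(z) = 2*z
E = 57 (E = 62 + 1*(-5) = 62 - 5 = 57)
h(y, a) = a*y/57 (h(y, a) = (y*a)/57 = (a*y)*(1/57) = a*y/57)
h(s(n), 180) - K(m) = (1/57)*180*(2 - 2) - 2*(-133) = (1/57)*180*0 - 1*(-266) = 0 + 266 = 266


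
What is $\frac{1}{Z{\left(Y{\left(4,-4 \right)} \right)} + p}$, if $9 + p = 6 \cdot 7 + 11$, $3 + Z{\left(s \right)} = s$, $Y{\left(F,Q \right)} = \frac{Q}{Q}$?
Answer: $\frac{1}{42} \approx 0.02381$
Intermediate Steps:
$Y{\left(F,Q \right)} = 1$
$Z{\left(s \right)} = -3 + s$
$p = 44$ ($p = -9 + \left(6 \cdot 7 + 11\right) = -9 + \left(42 + 11\right) = -9 + 53 = 44$)
$\frac{1}{Z{\left(Y{\left(4,-4 \right)} \right)} + p} = \frac{1}{\left(-3 + 1\right) + 44} = \frac{1}{-2 + 44} = \frac{1}{42}$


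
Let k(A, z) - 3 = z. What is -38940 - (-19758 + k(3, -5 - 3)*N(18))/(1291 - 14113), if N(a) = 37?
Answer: -499308623/12822 ≈ -38942.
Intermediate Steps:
k(A, z) = 3 + z
-38940 - (-19758 + k(3, -5 - 3)*N(18))/(1291 - 14113) = -38940 - (-19758 + (3 + (-5 - 3))*37)/(1291 - 14113) = -38940 - (-19758 + (3 - 8)*37)/(-12822) = -38940 - (-19758 - 5*37)*(-1)/12822 = -38940 - (-19758 - 185)*(-1)/12822 = -38940 - (-19943)*(-1)/12822 = -38940 - 1*19943/12822 = -38940 - 19943/12822 = -499308623/12822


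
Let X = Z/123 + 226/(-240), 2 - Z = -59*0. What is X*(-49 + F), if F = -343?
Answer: 223097/615 ≈ 362.76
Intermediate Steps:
Z = 2 (Z = 2 - (-59)*0 = 2 - 1*0 = 2 + 0 = 2)
X = -4553/4920 (X = 2/123 + 226/(-240) = 2*(1/123) + 226*(-1/240) = 2/123 - 113/120 = -4553/4920 ≈ -0.92541)
X*(-49 + F) = -4553*(-49 - 343)/4920 = -4553/4920*(-392) = 223097/615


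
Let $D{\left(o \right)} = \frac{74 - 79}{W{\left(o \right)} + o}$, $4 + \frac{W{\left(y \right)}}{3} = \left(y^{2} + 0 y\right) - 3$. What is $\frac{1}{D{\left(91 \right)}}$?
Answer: $- \frac{24913}{5} \approx -4982.6$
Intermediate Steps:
$W{\left(y \right)} = -21 + 3 y^{2}$ ($W{\left(y \right)} = -12 + 3 \left(\left(y^{2} + 0 y\right) - 3\right) = -12 + 3 \left(\left(y^{2} + 0\right) - 3\right) = -12 + 3 \left(y^{2} - 3\right) = -12 + 3 \left(-3 + y^{2}\right) = -12 + \left(-9 + 3 y^{2}\right) = -21 + 3 y^{2}$)
$D{\left(o \right)} = - \frac{5}{-21 + o + 3 o^{2}}$ ($D{\left(o \right)} = \frac{74 - 79}{\left(-21 + 3 o^{2}\right) + o} = - \frac{5}{-21 + o + 3 o^{2}}$)
$\frac{1}{D{\left(91 \right)}} = \frac{1}{\left(-5\right) \frac{1}{-21 + 91 + 3 \cdot 91^{2}}} = \frac{1}{\left(-5\right) \frac{1}{-21 + 91 + 3 \cdot 8281}} = \frac{1}{\left(-5\right) \frac{1}{-21 + 91 + 24843}} = \frac{1}{\left(-5\right) \frac{1}{24913}} = \frac{1}{- \frac{5}{24913}} = - \frac{24913}{5}$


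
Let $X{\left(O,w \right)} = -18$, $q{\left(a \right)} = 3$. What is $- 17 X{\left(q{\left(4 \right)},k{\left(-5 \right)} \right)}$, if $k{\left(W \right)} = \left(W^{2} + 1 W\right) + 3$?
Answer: $306$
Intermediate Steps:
$k{\left(W \right)} = 3 + W + W^{2}$ ($k{\left(W \right)} = \left(W^{2} + W\right) + 3 = \left(W + W^{2}\right) + 3 = 3 + W + W^{2}$)
$- 17 X{\left(q{\left(4 \right)},k{\left(-5 \right)} \right)} = \left(-17\right) \left(-18\right) = 306$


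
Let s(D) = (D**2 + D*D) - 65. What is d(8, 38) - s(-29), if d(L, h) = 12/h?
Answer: -30717/19 ≈ -1616.7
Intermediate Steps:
s(D) = -65 + 2*D**2 (s(D) = (D**2 + D**2) - 65 = 2*D**2 - 65 = -65 + 2*D**2)
d(8, 38) - s(-29) = 12/38 - (-65 + 2*(-29)**2) = 12*(1/38) - (-65 + 2*841) = 6/19 - (-65 + 1682) = 6/19 - 1*1617 = 6/19 - 1617 = -30717/19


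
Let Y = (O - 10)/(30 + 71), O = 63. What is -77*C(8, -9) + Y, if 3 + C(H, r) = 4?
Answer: -7724/101 ≈ -76.475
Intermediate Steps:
C(H, r) = 1 (C(H, r) = -3 + 4 = 1)
Y = 53/101 (Y = (63 - 10)/(30 + 71) = 53/101 ≈ 0.52475)
-77*C(8, -9) + Y = -77*1 + 53/101 = -77 + 53/101 = -7724/101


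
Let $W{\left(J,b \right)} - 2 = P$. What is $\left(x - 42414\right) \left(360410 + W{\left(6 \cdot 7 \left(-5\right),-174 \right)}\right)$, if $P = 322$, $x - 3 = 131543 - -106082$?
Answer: $70420327076$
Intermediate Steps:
$x = 237628$ ($x = 3 + \left(131543 - -106082\right) = 3 + \left(131543 + 106082\right) = 3 + 237625 = 237628$)
$W{\left(J,b \right)} = 324$ ($W{\left(J,b \right)} = 2 + 322 = 324$)
$\left(x - 42414\right) \left(360410 + W{\left(6 \cdot 7 \left(-5\right),-174 \right)}\right) = \left(237628 - 42414\right) \left(360410 + 324\right) = 195214 \cdot 360734 = 70420327076$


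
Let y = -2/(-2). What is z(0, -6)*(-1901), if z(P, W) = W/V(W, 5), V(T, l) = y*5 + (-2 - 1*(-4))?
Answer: 11406/7 ≈ 1629.4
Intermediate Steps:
y = 1 (y = -2*(-½) = 1)
V(T, l) = 7 (V(T, l) = 1*5 + (-2 - 1*(-4)) = 5 + (-2 + 4) = 5 + 2 = 7)
z(P, W) = W/7
z(0, -6)*(-1901) = ((⅐)*(-6))*(-1901) = -6/7*(-1901) = 11406/7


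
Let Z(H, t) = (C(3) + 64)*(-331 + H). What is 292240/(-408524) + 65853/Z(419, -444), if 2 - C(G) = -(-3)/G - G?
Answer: 6288441703/611151904 ≈ 10.289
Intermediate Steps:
C(G) = 2 + G - 3/G (C(G) = 2 - (-(-3)/G - G) = 2 - (3/G - G) = 2 - (-G + 3/G) = 2 + (G - 3/G) = 2 + G - 3/G)
Z(H, t) = -22508 + 68*H (Z(H, t) = ((2 + 3 - 3/3) + 64)*(-331 + H) = ((2 + 3 - 3*⅓) + 64)*(-331 + H) = ((2 + 3 - 1) + 64)*(-331 + H) = (4 + 64)*(-331 + H) = 68*(-331 + H) = -22508 + 68*H)
292240/(-408524) + 65853/Z(419, -444) = 292240/(-408524) + 65853/(-22508 + 68*419) = 292240*(-1/408524) + 65853/(-22508 + 28492) = -73060/102131 + 65853/5984 = 6288441703/611151904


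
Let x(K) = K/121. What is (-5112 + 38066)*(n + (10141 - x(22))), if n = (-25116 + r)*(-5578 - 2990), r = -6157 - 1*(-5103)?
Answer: 81283733638386/11 ≈ 7.3894e+12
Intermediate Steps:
x(K) = K/121 (x(K) = K*(1/121) = K/121)
r = -1054 (r = -6157 + 5103 = -1054)
n = 224224560 (n = (-25116 - 1054)*(-5578 - 2990) = -26170*(-8568) = 224224560)
(-5112 + 38066)*(n + (10141 - x(22))) = (-5112 + 38066)*(224224560 + (10141 - 22/121)) = 32954*(224224560 + (10141 - 1*2/11)) = 32954*(224224560 + (10141 - 2/11)) = 32954*(224224560 + 111549/11) = 32954*(2466581709/11) = 81283733638386/11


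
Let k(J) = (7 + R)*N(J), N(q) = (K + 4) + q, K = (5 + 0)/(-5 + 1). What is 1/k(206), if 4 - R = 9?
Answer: 2/835 ≈ 0.0023952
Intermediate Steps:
K = -5/4 (K = 5/(-4) = 5*(-1/4) = -5/4 ≈ -1.2500)
N(q) = 11/4 + q (N(q) = (-5/4 + 4) + q = 11/4 + q)
R = -5 (R = 4 - 1*9 = 4 - 9 = -5)
k(J) = 11/2 + 2*J (k(J) = (7 - 5)*(11/4 + J) = 2*(11/4 + J) = 11/2 + 2*J)
1/k(206) = 1/(11/2 + 2*206) = 1/(11/2 + 412) = 1/(835/2) = 2/835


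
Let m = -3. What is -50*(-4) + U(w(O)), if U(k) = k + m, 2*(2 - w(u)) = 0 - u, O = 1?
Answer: 399/2 ≈ 199.50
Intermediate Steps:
w(u) = 2 + u/2 (w(u) = 2 - (0 - u)/2 = 2 - (-1)*u/2 = 2 + u/2)
U(k) = -3 + k (U(k) = k - 3 = -3 + k)
-50*(-4) + U(w(O)) = -50*(-4) + (-3 + (2 + (1/2)*1)) = 200 + (-3 + (2 + 1/2)) = 200 + (-3 + 5/2) = 200 - 1/2 = 399/2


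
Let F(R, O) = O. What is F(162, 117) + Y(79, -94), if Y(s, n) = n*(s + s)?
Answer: -14735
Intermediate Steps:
Y(s, n) = 2*n*s (Y(s, n) = n*(2*s) = 2*n*s)
F(162, 117) + Y(79, -94) = 117 + 2*(-94)*79 = 117 - 14852 = -14735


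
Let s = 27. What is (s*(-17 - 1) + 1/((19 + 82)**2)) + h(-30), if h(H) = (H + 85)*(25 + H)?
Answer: -7762960/10201 ≈ -761.00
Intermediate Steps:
h(H) = (25 + H)*(85 + H) (h(H) = (85 + H)*(25 + H) = (25 + H)*(85 + H))
(s*(-17 - 1) + 1/((19 + 82)**2)) + h(-30) = (27*(-17 - 1) + 1/((19 + 82)**2)) + (2125 + (-30)**2 + 110*(-30)) = (27*(-18) + 1/(101**2)) + (2125 + 900 - 3300) = (-486 + 1/10201) - 275 = -4957685/10201 - 275 = -7762960/10201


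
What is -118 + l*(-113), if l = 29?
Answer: -3395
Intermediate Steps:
-118 + l*(-113) = -118 + 29*(-113) = -118 - 3277 = -3395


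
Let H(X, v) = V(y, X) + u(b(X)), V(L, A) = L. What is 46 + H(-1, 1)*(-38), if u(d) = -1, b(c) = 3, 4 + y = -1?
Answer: 274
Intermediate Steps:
y = -5 (y = -4 - 1 = -5)
H(X, v) = -6 (H(X, v) = -5 - 1 = -6)
46 + H(-1, 1)*(-38) = 46 - 6*(-38) = 46 + 228 = 274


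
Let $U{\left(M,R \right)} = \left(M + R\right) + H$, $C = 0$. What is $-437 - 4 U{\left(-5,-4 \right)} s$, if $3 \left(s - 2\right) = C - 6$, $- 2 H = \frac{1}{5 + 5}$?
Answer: $-437$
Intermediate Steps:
$H = - \frac{1}{20}$ ($H = - \frac{1}{2 \left(5 + 5\right)} = - \frac{1}{2 \cdot 10} = \left(- \frac{1}{2}\right) \frac{1}{10} = - \frac{1}{20} \approx -0.05$)
$U{\left(M,R \right)} = - \frac{1}{20} + M + R$ ($U{\left(M,R \right)} = \left(M + R\right) - \frac{1}{20} = - \frac{1}{20} + M + R$)
$s = 0$ ($s = 2 + \frac{0 - 6}{3} = 2 + \frac{1}{3} \left(-6\right) = 2 - 2 = 0$)
$-437 - 4 U{\left(-5,-4 \right)} s = -437 - 4 \left(- \frac{1}{20} - 5 - 4\right) 0 = -437 - 4 \left(- \frac{181}{20}\right) 0 = -437 - \left(- \frac{181}{5}\right) 0 = -437 - 0 = -437 + 0 = -437$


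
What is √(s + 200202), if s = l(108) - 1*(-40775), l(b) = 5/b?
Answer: √78076563/18 ≈ 490.89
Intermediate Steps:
s = 4403705/108 (s = 5/108 - 1*(-40775) = 5*(1/108) + 40775 = 5/108 + 40775 = 4403705/108 ≈ 40775.)
√(s + 200202) = √(4403705/108 + 200202) = √(26025521/108) = √78076563/18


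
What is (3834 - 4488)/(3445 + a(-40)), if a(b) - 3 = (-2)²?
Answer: -327/1726 ≈ -0.18946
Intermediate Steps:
a(b) = 7 (a(b) = 3 + (-2)² = 3 + 4 = 7)
(3834 - 4488)/(3445 + a(-40)) = (3834 - 4488)/(3445 + 7) = -654/3452 = -654*1/3452 = -327/1726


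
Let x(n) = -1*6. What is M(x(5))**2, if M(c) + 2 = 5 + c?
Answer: 9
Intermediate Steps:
x(n) = -6
M(c) = 3 + c (M(c) = -2 + (5 + c) = 3 + c)
M(x(5))**2 = (3 - 6)**2 = (-3)**2 = 9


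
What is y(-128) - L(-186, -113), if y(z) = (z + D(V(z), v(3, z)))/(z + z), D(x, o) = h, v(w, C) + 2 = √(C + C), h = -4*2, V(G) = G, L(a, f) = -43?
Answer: 1393/32 ≈ 43.531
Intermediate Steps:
h = -8
v(w, C) = -2 + √2*√C (v(w, C) = -2 + √(C + C) = -2 + √(2*C) = -2 + √2*√C)
D(x, o) = -8
y(z) = (-8 + z)/(2*z) (y(z) = (z - 8)/(z + z) = (-8 + z)/((2*z)) = (-8 + z)*(1/(2*z)) = (-8 + z)/(2*z))
y(-128) - L(-186, -113) = (½)*(-8 - 128)/(-128) - 1*(-43) = (½)*(-1/128)*(-136) + 43 = 17/32 + 43 = 1393/32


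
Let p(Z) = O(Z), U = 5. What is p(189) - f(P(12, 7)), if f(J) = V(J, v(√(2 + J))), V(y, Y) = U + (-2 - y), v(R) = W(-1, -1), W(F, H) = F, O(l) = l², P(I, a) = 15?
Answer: 35733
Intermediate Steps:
v(R) = -1
p(Z) = Z²
V(y, Y) = 3 - y (V(y, Y) = 5 + (-2 - y) = 3 - y)
f(J) = 3 - J
p(189) - f(P(12, 7)) = 189² - (3 - 1*15) = 35721 - (3 - 15) = 35721 - 1*(-12) = 35721 + 12 = 35733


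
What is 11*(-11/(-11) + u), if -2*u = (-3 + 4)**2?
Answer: 11/2 ≈ 5.5000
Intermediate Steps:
u = -1/2 (u = -(-3 + 4)**2/2 = -1/2*1**2 = -1/2*1 = -1/2 ≈ -0.50000)
11*(-11/(-11) + u) = 11*(-11/(-11) - 1/2) = 11*(-11*(-1/11) - 1/2) = 11*(1 - 1/2) = 11*(1/2) = 11/2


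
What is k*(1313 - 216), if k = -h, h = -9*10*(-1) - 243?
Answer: 167841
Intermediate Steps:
h = -153 (h = -90*(-1) - 243 = 90 - 243 = -153)
k = 153 (k = -1*(-153) = 153)
k*(1313 - 216) = 153*(1313 - 216) = 153*1097 = 167841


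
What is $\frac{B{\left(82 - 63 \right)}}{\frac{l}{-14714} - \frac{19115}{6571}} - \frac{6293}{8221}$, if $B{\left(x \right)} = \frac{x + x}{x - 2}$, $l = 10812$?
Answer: $- \frac{33947113098367}{24618458432917} \approx -1.3789$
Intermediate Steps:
$B{\left(x \right)} = \frac{2 x}{-2 + x}$
$\frac{B{\left(82 - 63 \right)}}{\frac{l}{-14714} - \frac{19115}{6571}} - \frac{6293}{8221} = \frac{2 \left(82 - 63\right) \frac{1}{-2 + \left(82 - 63\right)}}{\frac{10812}{-14714} - \frac{19115}{6571}} - \frac{6293}{8221} = \frac{2 \cdot 19 \frac{1}{-2 + 19}}{10812 \left(- \frac{1}{14714}\right) - \frac{19115}{6571}} - \frac{6293}{8221} = \frac{2 \cdot 19 \cdot \frac{1}{17}}{- \frac{5406}{7357} - \frac{19115}{6571}} - \frac{6293}{8221} = \frac{2 \cdot 19 \cdot \frac{1}{17}}{- \frac{176151881}{48342847}} - \frac{6293}{8221} = \frac{38}{17} \left(- \frac{48342847}{176151881}\right) - \frac{6293}{8221} = - \frac{1837028186}{2994581977} - \frac{6293}{8221} = - \frac{33947113098367}{24618458432917}$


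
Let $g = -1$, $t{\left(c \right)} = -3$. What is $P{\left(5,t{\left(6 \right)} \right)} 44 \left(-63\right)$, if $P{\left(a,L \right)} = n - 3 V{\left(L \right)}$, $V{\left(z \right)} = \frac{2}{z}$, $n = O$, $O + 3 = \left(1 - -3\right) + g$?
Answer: $-5544$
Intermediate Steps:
$O = 0$ ($O = -3 + \left(\left(1 - -3\right) - 1\right) = -3 + \left(\left(1 + 3\right) - 1\right) = -3 + \left(4 - 1\right) = -3 + 3 = 0$)
$n = 0$
$P{\left(a,L \right)} = - \frac{6}{L}$ ($P{\left(a,L \right)} = 0 - 3 \frac{2}{L} = 0 - \frac{6}{L} = - \frac{6}{L}$)
$P{\left(5,t{\left(6 \right)} \right)} 44 \left(-63\right) = - \frac{6}{-3} \cdot 44 \left(-63\right) = \left(-6\right) \left(- \frac{1}{3}\right) 44 \left(-63\right) = 2 \cdot 44 \left(-63\right) = 88 \left(-63\right) = -5544$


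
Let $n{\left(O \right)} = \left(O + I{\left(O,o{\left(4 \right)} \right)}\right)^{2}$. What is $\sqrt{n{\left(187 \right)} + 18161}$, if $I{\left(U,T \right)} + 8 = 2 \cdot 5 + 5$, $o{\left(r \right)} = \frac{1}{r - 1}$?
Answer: $\sqrt{55797} \approx 236.21$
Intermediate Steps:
$o{\left(r \right)} = \frac{1}{-1 + r}$
$I{\left(U,T \right)} = 7$ ($I{\left(U,T \right)} = -8 + \left(2 \cdot 5 + 5\right) = -8 + \left(10 + 5\right) = -8 + 15 = 7$)
$n{\left(O \right)} = \left(7 + O\right)^{2}$ ($n{\left(O \right)} = \left(O + 7\right)^{2} = \left(7 + O\right)^{2}$)
$\sqrt{n{\left(187 \right)} + 18161} = \sqrt{\left(7 + 187\right)^{2} + 18161} = \sqrt{194^{2} + 18161} = \sqrt{37636 + 18161} = \sqrt{55797}$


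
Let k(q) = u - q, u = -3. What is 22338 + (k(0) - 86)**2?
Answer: 30259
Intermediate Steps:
k(q) = -3 - q
22338 + (k(0) - 86)**2 = 22338 + ((-3 - 1*0) - 86)**2 = 22338 + ((-3 + 0) - 86)**2 = 22338 + (-3 - 86)**2 = 22338 + (-89)**2 = 22338 + 7921 = 30259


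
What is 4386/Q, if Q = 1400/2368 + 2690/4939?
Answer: 6412086384/1660565 ≈ 3861.4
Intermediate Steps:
Q = 1660565/1461944 (Q = 1400*(1/2368) + 2690*(1/4939) = 175/296 + 2690/4939 = 1660565/1461944 ≈ 1.1359)
4386/Q = 4386/(1660565/1461944) = 4386*(1461944/1660565) = 6412086384/1660565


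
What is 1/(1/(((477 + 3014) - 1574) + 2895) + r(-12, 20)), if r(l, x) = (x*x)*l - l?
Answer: -4812/23039855 ≈ -0.00020886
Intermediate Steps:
r(l, x) = -l + l*x² (r(l, x) = x²*l - l = l*x² - l = -l + l*x²)
1/(1/(((477 + 3014) - 1574) + 2895) + r(-12, 20)) = 1/(1/(((477 + 3014) - 1574) + 2895) - 12*(-1 + 20²)) = 1/(1/((3491 - 1574) + 2895) - 12*(-1 + 400)) = 1/(1/(1917 + 2895) - 12*399) = 1/(1/4812 - 4788) = 1/(-23039855/4812) = -4812/23039855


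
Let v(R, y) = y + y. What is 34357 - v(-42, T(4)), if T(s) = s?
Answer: 34349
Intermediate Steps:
v(R, y) = 2*y
34357 - v(-42, T(4)) = 34357 - 2*4 = 34357 - 1*8 = 34357 - 8 = 34349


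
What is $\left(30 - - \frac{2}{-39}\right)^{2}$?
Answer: $\frac{1364224}{1521} \approx 896.93$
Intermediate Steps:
$\left(30 - - \frac{2}{-39}\right)^{2} = \left(30 - \left(-2\right) \left(- \frac{1}{39}\right)\right)^{2} = \left(30 - \frac{2}{39}\right)^{2} = \left(\frac{1168}{39}\right)^{2} = \frac{1364224}{1521}$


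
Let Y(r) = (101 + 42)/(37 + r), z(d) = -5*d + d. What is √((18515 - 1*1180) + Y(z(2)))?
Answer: √14582882/29 ≈ 131.68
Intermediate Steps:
z(d) = -4*d
Y(r) = 143/(37 + r)
√((18515 - 1*1180) + Y(z(2))) = √((18515 - 1*1180) + 143/(37 - 4*2)) = √((18515 - 1180) + 143/(37 - 8)) = √(17335 + 143/29) = √(502858/29) = √14582882/29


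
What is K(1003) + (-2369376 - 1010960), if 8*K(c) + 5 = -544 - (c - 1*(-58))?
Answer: -13522149/4 ≈ -3.3805e+6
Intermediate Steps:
K(c) = -607/8 - c/8 (K(c) = -5/8 + (-544 - (c - 1*(-58)))/8 = -5/8 + (-544 - (c + 58))/8 = -5/8 + (-544 - (58 + c))/8 = -5/8 + (-544 + (-58 - c))/8 = -5/8 + (-602 - c)/8 = -5/8 + (-301/4 - c/8) = -607/8 - c/8)
K(1003) + (-2369376 - 1010960) = (-607/8 - 1/8*1003) + (-2369376 - 1010960) = (-607/8 - 1003/8) - 3380336 = -805/4 - 3380336 = -13522149/4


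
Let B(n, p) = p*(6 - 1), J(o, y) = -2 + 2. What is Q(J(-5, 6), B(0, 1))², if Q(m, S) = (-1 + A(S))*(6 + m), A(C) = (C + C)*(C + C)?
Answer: 352836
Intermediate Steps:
A(C) = 4*C² (A(C) = (2*C)*(2*C) = 4*C²)
J(o, y) = 0
B(n, p) = 5*p (B(n, p) = p*5 = 5*p)
Q(m, S) = (-1 + 4*S²)*(6 + m)
Q(J(-5, 6), B(0, 1))² = (-6 - 1*0 + 24*(5*1)² + 4*0*(5*1)²)² = (-6 + 0 + 24*5² + 4*0*5²)² = (-6 + 0 + 24*25 + 4*0*25)² = (-6 + 0 + 600 + 0)² = 594² = 352836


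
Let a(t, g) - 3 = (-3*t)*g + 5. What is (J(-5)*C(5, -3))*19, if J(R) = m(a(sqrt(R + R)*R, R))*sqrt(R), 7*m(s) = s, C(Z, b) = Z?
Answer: 35625*sqrt(2)/7 + 760*I*sqrt(5)/7 ≈ 7197.3 + 242.77*I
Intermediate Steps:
a(t, g) = 8 - 3*g*t (a(t, g) = 3 + ((-3*t)*g + 5) = 3 + (-3*g*t + 5) = 3 + (5 - 3*g*t) = 8 - 3*g*t)
m(s) = s/7
J(R) = sqrt(R)*(8/7 - 3*sqrt(2)*R**(5/2)/7) (J(R) = ((8 - 3*R*sqrt(R + R)*R)/7)*sqrt(R) = ((8 - 3*R*sqrt(2*R)*R)/7)*sqrt(R) = ((8 - 3*R*(sqrt(2)*sqrt(R))*R)/7)*sqrt(R) = ((8 - 3*R*sqrt(2)*R**(3/2))/7)*sqrt(R) = ((8 - 3*sqrt(2)*R**(5/2))/7)*sqrt(R) = (8/7 - 3*sqrt(2)*R**(5/2)/7)*sqrt(R) = sqrt(R)*(8/7 - 3*sqrt(2)*R**(5/2)/7))
(J(-5)*C(5, -3))*19 = ((8*sqrt(-5)/7 - 3/7*sqrt(2)*(-5)**3)*5)*19 = ((8*(I*sqrt(5))/7 - 3/7*sqrt(2)*(-125))*5)*19 = ((8*I*sqrt(5)/7 + 375*sqrt(2)/7)*5)*19 = ((375*sqrt(2)/7 + 8*I*sqrt(5)/7)*5)*19 = (1875*sqrt(2)/7 + 40*I*sqrt(5)/7)*19 = 35625*sqrt(2)/7 + 760*I*sqrt(5)/7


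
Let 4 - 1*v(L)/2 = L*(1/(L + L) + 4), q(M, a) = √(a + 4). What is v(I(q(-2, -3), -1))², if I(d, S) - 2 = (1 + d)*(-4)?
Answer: 3025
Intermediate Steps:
q(M, a) = √(4 + a)
I(d, S) = -2 - 4*d (I(d, S) = 2 + (1 + d)*(-4) = 2 + (-4 - 4*d) = -2 - 4*d)
v(L) = 8 - 2*L*(4 + 1/(2*L)) (v(L) = 8 - 2*L*(1/(L + L) + 4) = 8 - 2*L*(1/(2*L) + 4) = 8 - 2*L*(4 + 1/(2*L)))
v(I(q(-2, -3), -1))² = (7 - 8*(-2 - 4*√(4 - 3)))² = (7 - 8*(-2 - 4*√1))² = (7 - 8*(-2 - 4*1))² = (7 - 8*(-2 - 4))² = (7 - 8*(-6))² = (7 + 48)² = 55² = 3025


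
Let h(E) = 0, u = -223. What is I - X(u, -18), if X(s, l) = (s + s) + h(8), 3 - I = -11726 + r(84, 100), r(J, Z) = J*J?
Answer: 5119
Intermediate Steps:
r(J, Z) = J**2
I = 4673 (I = 3 - (-11726 + 84**2) = 3 - (-11726 + 7056) = 3 - 1*(-4670) = 3 + 4670 = 4673)
X(s, l) = 2*s (X(s, l) = (s + s) + 0 = 2*s + 0 = 2*s)
I - X(u, -18) = 4673 - 2*(-223) = 4673 - 1*(-446) = 4673 + 446 = 5119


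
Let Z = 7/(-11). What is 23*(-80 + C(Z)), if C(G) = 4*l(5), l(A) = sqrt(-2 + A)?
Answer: -1840 + 92*sqrt(3) ≈ -1680.7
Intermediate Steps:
Z = -7/11 (Z = 7*(-1/11) = -7/11 ≈ -0.63636)
C(G) = 4*sqrt(3) (C(G) = 4*sqrt(-2 + 5) = 4*sqrt(3))
23*(-80 + C(Z)) = 23*(-80 + 4*sqrt(3)) = -1840 + 92*sqrt(3)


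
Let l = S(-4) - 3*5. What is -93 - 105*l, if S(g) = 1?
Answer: 1377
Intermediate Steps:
l = -14 (l = 1 - 3*5 = 1 - 15 = -14)
-93 - 105*l = -93 - 105*(-14) = -93 + 1470 = 1377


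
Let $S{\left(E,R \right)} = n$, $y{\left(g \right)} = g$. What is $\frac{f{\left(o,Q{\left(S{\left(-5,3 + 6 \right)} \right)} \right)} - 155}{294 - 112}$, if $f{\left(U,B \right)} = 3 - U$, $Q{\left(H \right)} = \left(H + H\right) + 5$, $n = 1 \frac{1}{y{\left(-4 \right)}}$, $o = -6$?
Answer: $- \frac{73}{91} \approx -0.8022$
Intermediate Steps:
$n = - \frac{1}{4}$ ($n = 1 \frac{1}{-4} = 1 \left(- \frac{1}{4}\right) = - \frac{1}{4} \approx -0.25$)
$S{\left(E,R \right)} = - \frac{1}{4}$
$Q{\left(H \right)} = 5 + 2 H$ ($Q{\left(H \right)} = 2 H + 5 = 5 + 2 H$)
$\frac{f{\left(o,Q{\left(S{\left(-5,3 + 6 \right)} \right)} \right)} - 155}{294 - 112} = \frac{\left(3 - -6\right) - 155}{294 - 112} = \frac{\left(3 + 6\right) - 155}{182} = \left(9 - 155\right) \frac{1}{182} = \left(-146\right) \frac{1}{182} = - \frac{73}{91}$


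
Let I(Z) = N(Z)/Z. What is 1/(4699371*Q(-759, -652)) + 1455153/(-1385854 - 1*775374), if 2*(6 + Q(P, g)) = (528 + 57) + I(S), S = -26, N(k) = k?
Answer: -1962593190953753/2914890297837756 ≈ -0.67330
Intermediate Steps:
I(Z) = 1 (I(Z) = Z/Z = 1)
Q(P, g) = 287 (Q(P, g) = -6 + ((528 + 57) + 1)/2 = -6 + (585 + 1)/2 = -6 + (½)*586 = -6 + 293 = 287)
1/(4699371*Q(-759, -652)) + 1455153/(-1385854 - 1*775374) = 1/(4699371*287) + 1455153/(-1385854 - 1*775374) = (1/4699371)*(1/287) + 1455153/(-1385854 - 775374) = 1/1348719477 + 1455153/(-2161228) = 1/1348719477 + 1455153*(-1/2161228) = 1/1348719477 - 1455153/2161228 = -1962593190953753/2914890297837756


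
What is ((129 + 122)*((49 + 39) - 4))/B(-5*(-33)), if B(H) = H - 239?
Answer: -10542/37 ≈ -284.92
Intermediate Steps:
B(H) = -239 + H
((129 + 122)*((49 + 39) - 4))/B(-5*(-33)) = ((129 + 122)*((49 + 39) - 4))/(-239 - 5*(-33)) = (251*(88 - 4))/(-239 + 165) = (251*84)/(-74) = 21084*(-1/74) = -10542/37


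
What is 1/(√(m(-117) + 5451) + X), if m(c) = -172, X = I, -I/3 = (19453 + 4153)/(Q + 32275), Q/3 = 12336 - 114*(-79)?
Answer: 6819844218/48951811061555 + 9273882601*√5279/48951811061555 ≈ 0.013904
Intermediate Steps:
Q = 64026 (Q = 3*(12336 - 114*(-79)) = 3*(12336 + 9006) = 3*21342 = 64026)
I = -70818/96301 (I = -3*(19453 + 4153)/(64026 + 32275) = -70818/96301 ≈ -0.73538)
X = -70818/96301 ≈ -0.73538
1/(√(m(-117) + 5451) + X) = 1/(√(-172 + 5451) - 70818/96301) = 1/(√5279 - 70818/96301) = 1/(-70818/96301 + √5279)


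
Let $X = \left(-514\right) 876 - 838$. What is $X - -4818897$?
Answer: $4367795$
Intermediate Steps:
$X = -451102$ ($X = -450264 - 838 = -451102$)
$X - -4818897 = -451102 - -4818897 = -451102 + 4818897 = 4367795$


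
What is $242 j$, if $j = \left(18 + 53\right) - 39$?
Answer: $7744$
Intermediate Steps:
$j = 32$ ($j = 71 - 39 = 32$)
$242 j = 242 \cdot 32 = 7744$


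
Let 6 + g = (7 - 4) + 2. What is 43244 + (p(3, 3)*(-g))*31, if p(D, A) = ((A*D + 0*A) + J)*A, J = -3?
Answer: 43802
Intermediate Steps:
g = -1 (g = -6 + ((7 - 4) + 2) = -6 + (3 + 2) = -6 + 5 = -1)
p(D, A) = A*(-3 + A*D) (p(D, A) = ((A*D + 0*A) - 3)*A = ((A*D + 0) - 3)*A = (A*D - 3)*A = (-3 + A*D)*A = A*(-3 + A*D))
43244 + (p(3, 3)*(-g))*31 = 43244 + ((3*(-3 + 3*3))*(-1*(-1)))*31 = 43244 + ((3*(-3 + 9))*1)*31 = 43244 + ((3*6)*1)*31 = 43244 + (18*1)*31 = 43244 + 18*31 = 43244 + 558 = 43802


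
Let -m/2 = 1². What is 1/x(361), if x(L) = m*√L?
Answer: -1/38 ≈ -0.026316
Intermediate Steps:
m = -2 (m = -2*1² = -2*1 = -2)
x(L) = -2*√L
1/x(361) = 1/(-2*√361) = 1/(-2*19) = 1/(-38) = -1/38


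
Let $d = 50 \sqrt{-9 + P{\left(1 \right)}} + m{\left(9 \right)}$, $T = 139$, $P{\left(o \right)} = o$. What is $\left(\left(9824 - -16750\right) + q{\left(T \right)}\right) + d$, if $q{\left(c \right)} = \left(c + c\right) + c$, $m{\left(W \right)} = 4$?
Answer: $26995 + 100 i \sqrt{2} \approx 26995.0 + 141.42 i$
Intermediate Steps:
$q{\left(c \right)} = 3 c$ ($q{\left(c \right)} = 2 c + c = 3 c$)
$d = 4 + 100 i \sqrt{2}$ ($d = 50 \sqrt{-9 + 1} + 4 = 50 \sqrt{-8} + 4 = 50 \cdot 2 i \sqrt{2} + 4 = 100 i \sqrt{2} + 4 = 4 + 100 i \sqrt{2} \approx 4.0 + 141.42 i$)
$\left(\left(9824 - -16750\right) + q{\left(T \right)}\right) + d = \left(\left(9824 - -16750\right) + 3 \cdot 139\right) + \left(4 + 100 i \sqrt{2}\right) = \left(\left(9824 + 16750\right) + 417\right) + \left(4 + 100 i \sqrt{2}\right) = \left(26574 + 417\right) + \left(4 + 100 i \sqrt{2}\right) = 26991 + \left(4 + 100 i \sqrt{2}\right) = 26995 + 100 i \sqrt{2}$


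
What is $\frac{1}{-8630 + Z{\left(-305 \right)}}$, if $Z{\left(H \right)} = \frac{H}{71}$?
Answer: $- \frac{71}{613035} \approx -0.00011582$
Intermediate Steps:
$Z{\left(H \right)} = \frac{H}{71}$ ($Z{\left(H \right)} = H \frac{1}{71} = \frac{H}{71}$)
$\frac{1}{-8630 + Z{\left(-305 \right)}} = \frac{1}{-8630 + \frac{1}{71} \left(-305\right)} = \frac{1}{-8630 - \frac{305}{71}} = \frac{1}{- \frac{613035}{71}} = - \frac{71}{613035}$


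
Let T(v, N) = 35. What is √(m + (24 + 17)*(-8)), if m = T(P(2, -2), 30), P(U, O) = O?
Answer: I*√293 ≈ 17.117*I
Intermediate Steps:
m = 35
√(m + (24 + 17)*(-8)) = √(35 + (24 + 17)*(-8)) = √(35 + 41*(-8)) = √(35 - 328) = √(-293) = I*√293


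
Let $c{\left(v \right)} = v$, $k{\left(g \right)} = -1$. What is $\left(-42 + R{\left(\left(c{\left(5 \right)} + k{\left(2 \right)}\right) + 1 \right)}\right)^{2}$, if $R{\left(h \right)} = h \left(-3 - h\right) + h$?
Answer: $5929$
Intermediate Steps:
$R{\left(h \right)} = h + h \left(-3 - h\right)$
$\left(-42 + R{\left(\left(c{\left(5 \right)} + k{\left(2 \right)}\right) + 1 \right)}\right)^{2} = \left(-42 - \left(\left(5 - 1\right) + 1\right) \left(2 + \left(\left(5 - 1\right) + 1\right)\right)\right)^{2} = \left(-42 - \left(4 + 1\right) \left(2 + \left(4 + 1\right)\right)\right)^{2} = \left(-42 - 5 \left(2 + 5\right)\right)^{2} = \left(-42 - 5 \cdot 7\right)^{2} = \left(-42 - 35\right)^{2} = \left(-77\right)^{2} = 5929$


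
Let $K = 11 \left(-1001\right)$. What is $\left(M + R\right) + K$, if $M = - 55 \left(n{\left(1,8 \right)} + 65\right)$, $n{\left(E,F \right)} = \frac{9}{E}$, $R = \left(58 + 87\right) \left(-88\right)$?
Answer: $-27841$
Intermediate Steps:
$K = -11011$
$R = -12760$ ($R = 145 \left(-88\right) = -12760$)
$M = -4070$ ($M = - 55 \left(\frac{9}{1} + 65\right) = - 55 \left(9 \cdot 1 + 65\right) = - 55 \left(9 + 65\right) = \left(-55\right) 74 = -4070$)
$\left(M + R\right) + K = \left(-4070 - 12760\right) - 11011 = -16830 - 11011 = -27841$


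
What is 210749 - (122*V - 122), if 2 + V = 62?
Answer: 203551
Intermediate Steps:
V = 60 (V = -2 + 62 = 60)
210749 - (122*V - 122) = 210749 - (122*60 - 122) = 210749 - (7320 - 122) = 210749 - 1*7198 = 210749 - 7198 = 203551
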